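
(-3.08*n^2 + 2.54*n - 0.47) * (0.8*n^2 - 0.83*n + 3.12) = -2.464*n^4 + 4.5884*n^3 - 12.0938*n^2 + 8.3149*n - 1.4664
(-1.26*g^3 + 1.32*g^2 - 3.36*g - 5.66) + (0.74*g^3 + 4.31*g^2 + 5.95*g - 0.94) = -0.52*g^3 + 5.63*g^2 + 2.59*g - 6.6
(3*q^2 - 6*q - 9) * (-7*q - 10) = -21*q^3 + 12*q^2 + 123*q + 90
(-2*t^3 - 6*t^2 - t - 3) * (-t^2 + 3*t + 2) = 2*t^5 - 21*t^3 - 12*t^2 - 11*t - 6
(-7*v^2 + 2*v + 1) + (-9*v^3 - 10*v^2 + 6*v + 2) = -9*v^3 - 17*v^2 + 8*v + 3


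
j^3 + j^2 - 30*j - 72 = (j - 6)*(j + 3)*(j + 4)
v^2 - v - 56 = (v - 8)*(v + 7)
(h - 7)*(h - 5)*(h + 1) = h^3 - 11*h^2 + 23*h + 35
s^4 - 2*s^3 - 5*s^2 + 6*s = s*(s - 3)*(s - 1)*(s + 2)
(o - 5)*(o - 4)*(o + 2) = o^3 - 7*o^2 + 2*o + 40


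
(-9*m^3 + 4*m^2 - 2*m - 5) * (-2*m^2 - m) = 18*m^5 + m^4 + 12*m^2 + 5*m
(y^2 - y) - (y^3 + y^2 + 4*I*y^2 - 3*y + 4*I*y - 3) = -y^3 - 4*I*y^2 + 2*y - 4*I*y + 3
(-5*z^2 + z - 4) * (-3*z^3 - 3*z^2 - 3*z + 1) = 15*z^5 + 12*z^4 + 24*z^3 + 4*z^2 + 13*z - 4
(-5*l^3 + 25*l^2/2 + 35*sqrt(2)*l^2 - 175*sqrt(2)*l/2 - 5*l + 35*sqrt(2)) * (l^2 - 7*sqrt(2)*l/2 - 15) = -5*l^5 + 25*l^4/2 + 105*sqrt(2)*l^4/2 - 525*sqrt(2)*l^3/4 - 175*l^3 - 945*sqrt(2)*l^2/2 + 425*l^2 - 170*l + 2625*sqrt(2)*l/2 - 525*sqrt(2)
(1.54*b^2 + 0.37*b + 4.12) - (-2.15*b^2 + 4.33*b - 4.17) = 3.69*b^2 - 3.96*b + 8.29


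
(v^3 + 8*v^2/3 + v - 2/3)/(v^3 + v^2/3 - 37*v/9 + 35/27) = 9*(v^2 + 3*v + 2)/(9*v^2 + 6*v - 35)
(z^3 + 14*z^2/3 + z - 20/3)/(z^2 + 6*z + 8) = (3*z^2 + 2*z - 5)/(3*(z + 2))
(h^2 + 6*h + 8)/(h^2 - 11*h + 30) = (h^2 + 6*h + 8)/(h^2 - 11*h + 30)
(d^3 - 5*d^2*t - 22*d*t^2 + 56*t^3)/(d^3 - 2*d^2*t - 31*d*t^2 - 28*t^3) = (d - 2*t)/(d + t)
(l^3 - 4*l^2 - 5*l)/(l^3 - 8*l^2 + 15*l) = (l + 1)/(l - 3)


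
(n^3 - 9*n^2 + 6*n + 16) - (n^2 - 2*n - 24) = n^3 - 10*n^2 + 8*n + 40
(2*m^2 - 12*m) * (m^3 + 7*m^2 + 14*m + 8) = 2*m^5 + 2*m^4 - 56*m^3 - 152*m^2 - 96*m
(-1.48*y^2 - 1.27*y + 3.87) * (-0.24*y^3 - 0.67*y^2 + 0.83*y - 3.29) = 0.3552*y^5 + 1.2964*y^4 - 1.3063*y^3 + 1.2222*y^2 + 7.3904*y - 12.7323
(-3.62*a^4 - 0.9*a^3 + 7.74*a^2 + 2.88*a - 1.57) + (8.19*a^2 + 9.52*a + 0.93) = -3.62*a^4 - 0.9*a^3 + 15.93*a^2 + 12.4*a - 0.64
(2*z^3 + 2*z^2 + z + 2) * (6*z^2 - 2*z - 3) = 12*z^5 + 8*z^4 - 4*z^3 + 4*z^2 - 7*z - 6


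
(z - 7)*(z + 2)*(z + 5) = z^3 - 39*z - 70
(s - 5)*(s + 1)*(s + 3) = s^3 - s^2 - 17*s - 15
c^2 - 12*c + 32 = (c - 8)*(c - 4)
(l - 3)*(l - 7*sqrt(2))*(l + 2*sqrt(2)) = l^3 - 5*sqrt(2)*l^2 - 3*l^2 - 28*l + 15*sqrt(2)*l + 84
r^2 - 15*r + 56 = (r - 8)*(r - 7)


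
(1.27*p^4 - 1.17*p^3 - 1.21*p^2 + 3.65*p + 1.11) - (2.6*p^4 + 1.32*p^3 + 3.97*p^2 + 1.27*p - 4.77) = -1.33*p^4 - 2.49*p^3 - 5.18*p^2 + 2.38*p + 5.88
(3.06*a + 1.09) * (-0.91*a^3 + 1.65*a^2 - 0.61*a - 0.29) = -2.7846*a^4 + 4.0571*a^3 - 0.0681*a^2 - 1.5523*a - 0.3161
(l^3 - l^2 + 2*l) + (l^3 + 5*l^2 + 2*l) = 2*l^3 + 4*l^2 + 4*l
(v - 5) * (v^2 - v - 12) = v^3 - 6*v^2 - 7*v + 60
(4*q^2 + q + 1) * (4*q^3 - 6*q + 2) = 16*q^5 + 4*q^4 - 20*q^3 + 2*q^2 - 4*q + 2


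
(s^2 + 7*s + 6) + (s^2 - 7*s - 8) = 2*s^2 - 2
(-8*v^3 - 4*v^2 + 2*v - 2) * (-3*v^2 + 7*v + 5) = 24*v^5 - 44*v^4 - 74*v^3 - 4*v - 10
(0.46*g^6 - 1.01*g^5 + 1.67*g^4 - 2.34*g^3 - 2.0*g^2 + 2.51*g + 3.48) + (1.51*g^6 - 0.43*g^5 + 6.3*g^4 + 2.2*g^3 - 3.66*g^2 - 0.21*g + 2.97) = 1.97*g^6 - 1.44*g^5 + 7.97*g^4 - 0.14*g^3 - 5.66*g^2 + 2.3*g + 6.45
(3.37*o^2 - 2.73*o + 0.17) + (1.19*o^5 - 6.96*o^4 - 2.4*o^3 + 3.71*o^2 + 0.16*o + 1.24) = 1.19*o^5 - 6.96*o^4 - 2.4*o^3 + 7.08*o^2 - 2.57*o + 1.41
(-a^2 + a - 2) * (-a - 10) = a^3 + 9*a^2 - 8*a + 20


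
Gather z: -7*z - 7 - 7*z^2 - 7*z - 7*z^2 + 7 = -14*z^2 - 14*z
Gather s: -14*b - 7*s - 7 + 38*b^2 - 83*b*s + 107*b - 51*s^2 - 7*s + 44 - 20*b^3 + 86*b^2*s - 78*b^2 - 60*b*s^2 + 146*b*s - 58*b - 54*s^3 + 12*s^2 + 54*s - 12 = -20*b^3 - 40*b^2 + 35*b - 54*s^3 + s^2*(-60*b - 39) + s*(86*b^2 + 63*b + 40) + 25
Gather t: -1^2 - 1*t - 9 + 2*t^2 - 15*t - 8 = 2*t^2 - 16*t - 18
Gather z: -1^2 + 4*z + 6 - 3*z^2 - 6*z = -3*z^2 - 2*z + 5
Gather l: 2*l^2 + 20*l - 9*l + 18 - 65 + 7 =2*l^2 + 11*l - 40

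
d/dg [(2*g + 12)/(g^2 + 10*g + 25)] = 2*(-g - 7)/(g^3 + 15*g^2 + 75*g + 125)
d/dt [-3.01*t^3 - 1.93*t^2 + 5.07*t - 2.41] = -9.03*t^2 - 3.86*t + 5.07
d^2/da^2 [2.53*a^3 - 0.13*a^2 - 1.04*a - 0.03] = 15.18*a - 0.26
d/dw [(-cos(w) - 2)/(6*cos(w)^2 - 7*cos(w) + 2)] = (6*sin(w)^2 - 24*cos(w) + 10)*sin(w)/(6*cos(w)^2 - 7*cos(w) + 2)^2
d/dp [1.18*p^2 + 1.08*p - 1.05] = 2.36*p + 1.08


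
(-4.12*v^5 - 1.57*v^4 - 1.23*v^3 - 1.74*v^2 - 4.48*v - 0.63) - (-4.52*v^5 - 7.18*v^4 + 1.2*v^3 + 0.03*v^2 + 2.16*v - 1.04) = 0.399999999999999*v^5 + 5.61*v^4 - 2.43*v^3 - 1.77*v^2 - 6.64*v + 0.41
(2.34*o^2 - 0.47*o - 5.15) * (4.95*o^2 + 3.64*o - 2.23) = 11.583*o^4 + 6.1911*o^3 - 32.4215*o^2 - 17.6979*o + 11.4845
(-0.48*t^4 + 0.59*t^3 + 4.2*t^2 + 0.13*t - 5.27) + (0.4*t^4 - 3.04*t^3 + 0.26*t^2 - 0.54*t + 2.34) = -0.08*t^4 - 2.45*t^3 + 4.46*t^2 - 0.41*t - 2.93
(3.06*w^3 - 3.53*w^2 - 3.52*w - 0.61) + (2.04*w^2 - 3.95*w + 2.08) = 3.06*w^3 - 1.49*w^2 - 7.47*w + 1.47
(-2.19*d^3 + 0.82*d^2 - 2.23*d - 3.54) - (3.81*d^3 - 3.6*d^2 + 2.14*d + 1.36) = -6.0*d^3 + 4.42*d^2 - 4.37*d - 4.9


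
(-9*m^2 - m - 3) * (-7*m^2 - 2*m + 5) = 63*m^4 + 25*m^3 - 22*m^2 + m - 15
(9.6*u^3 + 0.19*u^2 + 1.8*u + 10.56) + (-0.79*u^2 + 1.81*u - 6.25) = 9.6*u^3 - 0.6*u^2 + 3.61*u + 4.31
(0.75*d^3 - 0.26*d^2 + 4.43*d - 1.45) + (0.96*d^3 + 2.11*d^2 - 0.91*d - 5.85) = 1.71*d^3 + 1.85*d^2 + 3.52*d - 7.3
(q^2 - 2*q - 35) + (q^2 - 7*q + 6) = 2*q^2 - 9*q - 29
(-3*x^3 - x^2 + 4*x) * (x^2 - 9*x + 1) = -3*x^5 + 26*x^4 + 10*x^3 - 37*x^2 + 4*x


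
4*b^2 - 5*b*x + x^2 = (-4*b + x)*(-b + x)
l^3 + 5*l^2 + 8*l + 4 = (l + 1)*(l + 2)^2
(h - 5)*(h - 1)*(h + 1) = h^3 - 5*h^2 - h + 5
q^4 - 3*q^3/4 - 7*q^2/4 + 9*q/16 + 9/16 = (q - 3/2)*(q - 3/4)*(q + 1/2)*(q + 1)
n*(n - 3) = n^2 - 3*n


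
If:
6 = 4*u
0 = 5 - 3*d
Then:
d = 5/3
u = 3/2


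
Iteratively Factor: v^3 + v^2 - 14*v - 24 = (v - 4)*(v^2 + 5*v + 6) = (v - 4)*(v + 3)*(v + 2)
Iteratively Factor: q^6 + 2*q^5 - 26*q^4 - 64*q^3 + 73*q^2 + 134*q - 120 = (q - 1)*(q^5 + 3*q^4 - 23*q^3 - 87*q^2 - 14*q + 120) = (q - 1)^2*(q^4 + 4*q^3 - 19*q^2 - 106*q - 120) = (q - 1)^2*(q + 3)*(q^3 + q^2 - 22*q - 40) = (q - 5)*(q - 1)^2*(q + 3)*(q^2 + 6*q + 8) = (q - 5)*(q - 1)^2*(q + 3)*(q + 4)*(q + 2)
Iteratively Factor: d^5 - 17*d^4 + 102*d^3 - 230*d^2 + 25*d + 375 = (d - 5)*(d^4 - 12*d^3 + 42*d^2 - 20*d - 75) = (d - 5)*(d - 3)*(d^3 - 9*d^2 + 15*d + 25) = (d - 5)^2*(d - 3)*(d^2 - 4*d - 5) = (d - 5)^3*(d - 3)*(d + 1)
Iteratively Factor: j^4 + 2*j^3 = (j)*(j^3 + 2*j^2) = j*(j + 2)*(j^2) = j^2*(j + 2)*(j)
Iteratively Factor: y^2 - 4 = (y + 2)*(y - 2)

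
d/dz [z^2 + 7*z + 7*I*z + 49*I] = 2*z + 7 + 7*I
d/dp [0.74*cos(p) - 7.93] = -0.74*sin(p)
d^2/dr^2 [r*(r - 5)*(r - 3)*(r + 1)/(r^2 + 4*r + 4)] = 2*(r^4 + 8*r^3 + 24*r^2 - 97*r - 32)/(r^4 + 8*r^3 + 24*r^2 + 32*r + 16)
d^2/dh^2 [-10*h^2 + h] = -20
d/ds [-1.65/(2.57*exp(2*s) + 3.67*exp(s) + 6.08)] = (8.481*exp(s) + 6.0555)*exp(s)/(2.57*exp(2*s) + 3.67*exp(s) + 6.08)^2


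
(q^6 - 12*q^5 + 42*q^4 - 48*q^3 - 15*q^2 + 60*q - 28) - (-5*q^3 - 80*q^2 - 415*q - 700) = q^6 - 12*q^5 + 42*q^4 - 43*q^3 + 65*q^2 + 475*q + 672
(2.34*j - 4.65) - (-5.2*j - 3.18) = 7.54*j - 1.47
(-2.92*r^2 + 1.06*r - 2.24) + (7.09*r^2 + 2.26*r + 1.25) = 4.17*r^2 + 3.32*r - 0.99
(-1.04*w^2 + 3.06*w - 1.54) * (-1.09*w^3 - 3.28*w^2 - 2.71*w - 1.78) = 1.1336*w^5 + 0.0757999999999996*w^4 - 5.5398*w^3 - 1.3902*w^2 - 1.2734*w + 2.7412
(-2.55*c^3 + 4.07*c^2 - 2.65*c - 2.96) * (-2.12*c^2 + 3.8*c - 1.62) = 5.406*c^5 - 18.3184*c^4 + 25.215*c^3 - 10.3882*c^2 - 6.955*c + 4.7952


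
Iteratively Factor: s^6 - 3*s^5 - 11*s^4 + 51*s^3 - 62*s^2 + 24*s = (s + 4)*(s^5 - 7*s^4 + 17*s^3 - 17*s^2 + 6*s) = (s - 1)*(s + 4)*(s^4 - 6*s^3 + 11*s^2 - 6*s) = s*(s - 1)*(s + 4)*(s^3 - 6*s^2 + 11*s - 6) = s*(s - 1)^2*(s + 4)*(s^2 - 5*s + 6) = s*(s - 2)*(s - 1)^2*(s + 4)*(s - 3)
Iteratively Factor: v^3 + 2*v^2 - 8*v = (v)*(v^2 + 2*v - 8) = v*(v + 4)*(v - 2)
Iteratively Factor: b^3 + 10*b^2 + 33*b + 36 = (b + 3)*(b^2 + 7*b + 12) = (b + 3)^2*(b + 4)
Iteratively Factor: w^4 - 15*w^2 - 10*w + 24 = (w - 4)*(w^3 + 4*w^2 + w - 6) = (w - 4)*(w + 2)*(w^2 + 2*w - 3) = (w - 4)*(w + 2)*(w + 3)*(w - 1)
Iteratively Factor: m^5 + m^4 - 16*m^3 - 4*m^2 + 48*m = (m - 3)*(m^4 + 4*m^3 - 4*m^2 - 16*m) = (m - 3)*(m + 2)*(m^3 + 2*m^2 - 8*m) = m*(m - 3)*(m + 2)*(m^2 + 2*m - 8) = m*(m - 3)*(m + 2)*(m + 4)*(m - 2)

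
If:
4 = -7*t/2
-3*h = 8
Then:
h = -8/3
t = -8/7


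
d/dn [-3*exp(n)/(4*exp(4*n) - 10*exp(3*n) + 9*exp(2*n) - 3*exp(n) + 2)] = (36*exp(4*n) - 60*exp(3*n) + 27*exp(2*n) - 6)*exp(n)/(16*exp(8*n) - 80*exp(7*n) + 172*exp(6*n) - 204*exp(5*n) + 157*exp(4*n) - 94*exp(3*n) + 45*exp(2*n) - 12*exp(n) + 4)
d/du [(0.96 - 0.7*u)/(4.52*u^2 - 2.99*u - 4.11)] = (3.164*u^2 - 8.6784*u + 5.7474)/(20.4304*u^4 - 27.0296*u^3 - 28.2143*u^2 + 24.5778*u + 16.8921)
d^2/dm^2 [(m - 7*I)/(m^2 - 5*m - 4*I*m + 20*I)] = 2*((m - 7*I)*(-2*m + 5 + 4*I)^2 + (-3*m + 5 + 11*I)*(m^2 - 5*m - 4*I*m + 20*I))/(m^2 - 5*m - 4*I*m + 20*I)^3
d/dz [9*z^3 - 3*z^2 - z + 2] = 27*z^2 - 6*z - 1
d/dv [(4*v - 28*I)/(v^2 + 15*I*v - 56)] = 4*(-v^2 + 14*I*v - 161)/(v^4 + 30*I*v^3 - 337*v^2 - 1680*I*v + 3136)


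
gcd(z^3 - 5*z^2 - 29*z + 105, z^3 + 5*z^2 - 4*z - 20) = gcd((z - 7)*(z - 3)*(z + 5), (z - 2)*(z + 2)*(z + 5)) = z + 5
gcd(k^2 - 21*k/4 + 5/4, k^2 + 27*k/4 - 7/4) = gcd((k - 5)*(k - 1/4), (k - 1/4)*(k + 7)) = k - 1/4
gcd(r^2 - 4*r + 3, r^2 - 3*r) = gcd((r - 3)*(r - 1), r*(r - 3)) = r - 3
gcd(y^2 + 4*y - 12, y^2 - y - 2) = y - 2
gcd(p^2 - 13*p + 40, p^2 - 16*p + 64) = p - 8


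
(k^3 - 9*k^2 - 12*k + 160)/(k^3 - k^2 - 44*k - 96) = (k - 5)/(k + 3)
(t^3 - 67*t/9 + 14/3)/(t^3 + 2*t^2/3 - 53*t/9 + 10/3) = (3*t - 7)/(3*t - 5)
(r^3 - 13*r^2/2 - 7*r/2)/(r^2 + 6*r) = (2*r^2 - 13*r - 7)/(2*(r + 6))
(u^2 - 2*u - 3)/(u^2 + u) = (u - 3)/u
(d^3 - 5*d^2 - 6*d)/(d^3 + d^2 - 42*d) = (d + 1)/(d + 7)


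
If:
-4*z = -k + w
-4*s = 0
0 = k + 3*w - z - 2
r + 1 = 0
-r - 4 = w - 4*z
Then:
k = 55/19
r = -1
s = 0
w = -1/19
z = 14/19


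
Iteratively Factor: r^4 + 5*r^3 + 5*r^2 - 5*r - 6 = (r + 2)*(r^3 + 3*r^2 - r - 3) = (r + 2)*(r + 3)*(r^2 - 1) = (r - 1)*(r + 2)*(r + 3)*(r + 1)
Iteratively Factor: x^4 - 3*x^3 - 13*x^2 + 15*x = (x - 5)*(x^3 + 2*x^2 - 3*x) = (x - 5)*(x - 1)*(x^2 + 3*x) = (x - 5)*(x - 1)*(x + 3)*(x)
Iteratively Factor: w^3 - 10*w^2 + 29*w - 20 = (w - 5)*(w^2 - 5*w + 4) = (w - 5)*(w - 1)*(w - 4)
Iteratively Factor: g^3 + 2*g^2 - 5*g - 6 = (g + 3)*(g^2 - g - 2) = (g + 1)*(g + 3)*(g - 2)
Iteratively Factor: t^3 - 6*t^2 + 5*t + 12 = (t - 4)*(t^2 - 2*t - 3) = (t - 4)*(t + 1)*(t - 3)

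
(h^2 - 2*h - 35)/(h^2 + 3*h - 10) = (h - 7)/(h - 2)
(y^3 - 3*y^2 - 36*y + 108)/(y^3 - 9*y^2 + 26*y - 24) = (y^2 - 36)/(y^2 - 6*y + 8)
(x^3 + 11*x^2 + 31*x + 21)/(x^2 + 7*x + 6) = (x^2 + 10*x + 21)/(x + 6)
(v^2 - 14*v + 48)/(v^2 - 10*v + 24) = (v - 8)/(v - 4)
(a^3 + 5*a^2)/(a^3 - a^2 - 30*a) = a/(a - 6)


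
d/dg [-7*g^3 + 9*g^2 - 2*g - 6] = -21*g^2 + 18*g - 2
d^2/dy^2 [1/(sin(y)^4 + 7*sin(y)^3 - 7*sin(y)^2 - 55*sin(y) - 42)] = (-16*sin(y)^7 - 145*sin(y)^6 - 192*sin(y)^5 + 886*sin(y)^4 - 522*sin(y)^3 - 4283*sin(y)^2 + 922*sin(y) + 5462)/((sin(y) - 3)^3*(sin(y) + 1)^2*(sin(y) + 2)^3*(sin(y) + 7)^3)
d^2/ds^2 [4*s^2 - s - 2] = 8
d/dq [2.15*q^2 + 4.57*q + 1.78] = 4.3*q + 4.57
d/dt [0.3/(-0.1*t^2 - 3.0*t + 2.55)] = (0.06*t + 0.9)/(0.1*t^2 + 3.0*t - 2.55)^2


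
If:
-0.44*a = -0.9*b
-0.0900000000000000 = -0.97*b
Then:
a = 0.19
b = 0.09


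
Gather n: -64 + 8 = -56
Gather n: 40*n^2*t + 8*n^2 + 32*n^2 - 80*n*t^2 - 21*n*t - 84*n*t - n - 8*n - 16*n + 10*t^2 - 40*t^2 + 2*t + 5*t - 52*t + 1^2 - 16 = n^2*(40*t + 40) + n*(-80*t^2 - 105*t - 25) - 30*t^2 - 45*t - 15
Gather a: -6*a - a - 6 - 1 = -7*a - 7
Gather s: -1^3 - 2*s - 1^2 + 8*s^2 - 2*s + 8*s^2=16*s^2 - 4*s - 2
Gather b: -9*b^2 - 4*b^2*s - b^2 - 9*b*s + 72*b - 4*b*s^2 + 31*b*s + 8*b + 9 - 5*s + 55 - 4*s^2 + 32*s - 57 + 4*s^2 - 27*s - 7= b^2*(-4*s - 10) + b*(-4*s^2 + 22*s + 80)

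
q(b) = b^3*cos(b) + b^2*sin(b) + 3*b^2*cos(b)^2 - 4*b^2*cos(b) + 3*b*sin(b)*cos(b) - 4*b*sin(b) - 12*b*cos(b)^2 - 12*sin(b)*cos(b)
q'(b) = -b^3*sin(b) - 6*b^2*sin(b)*cos(b) + 4*b^2*sin(b) + 4*b^2*cos(b) - 3*b*sin(b)^2 + 24*b*sin(b)*cos(b) + 2*b*sin(b) + 9*b*cos(b)^2 - 12*b*cos(b) + 12*sin(b)^2 + 3*sin(b)*cos(b) - 4*sin(b) - 24*cos(b)^2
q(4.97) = 1.66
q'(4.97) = 32.41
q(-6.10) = -185.04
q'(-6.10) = 142.88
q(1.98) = -0.21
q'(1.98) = 4.71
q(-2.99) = 116.76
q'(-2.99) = -146.29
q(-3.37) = 162.72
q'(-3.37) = -85.32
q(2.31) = 0.40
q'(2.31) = -0.43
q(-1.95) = -3.77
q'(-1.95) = -41.17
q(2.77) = -0.07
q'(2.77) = -0.28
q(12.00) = 1114.82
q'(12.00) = 1284.30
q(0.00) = 0.00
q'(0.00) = -24.00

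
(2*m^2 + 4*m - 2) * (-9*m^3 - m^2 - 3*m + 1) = -18*m^5 - 38*m^4 + 8*m^3 - 8*m^2 + 10*m - 2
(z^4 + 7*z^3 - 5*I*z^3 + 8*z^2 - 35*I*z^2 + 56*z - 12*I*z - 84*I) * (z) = z^5 + 7*z^4 - 5*I*z^4 + 8*z^3 - 35*I*z^3 + 56*z^2 - 12*I*z^2 - 84*I*z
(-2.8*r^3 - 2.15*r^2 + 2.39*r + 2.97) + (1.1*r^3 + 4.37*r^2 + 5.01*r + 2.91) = -1.7*r^3 + 2.22*r^2 + 7.4*r + 5.88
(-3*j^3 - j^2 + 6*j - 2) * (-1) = 3*j^3 + j^2 - 6*j + 2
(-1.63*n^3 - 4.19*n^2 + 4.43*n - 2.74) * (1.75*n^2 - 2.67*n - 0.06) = -2.8525*n^5 - 2.9804*n^4 + 19.0376*n^3 - 16.3717*n^2 + 7.05*n + 0.1644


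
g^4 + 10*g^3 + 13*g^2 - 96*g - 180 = (g - 3)*(g + 2)*(g + 5)*(g + 6)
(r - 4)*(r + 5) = r^2 + r - 20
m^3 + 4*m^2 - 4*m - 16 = (m - 2)*(m + 2)*(m + 4)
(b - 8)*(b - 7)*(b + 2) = b^3 - 13*b^2 + 26*b + 112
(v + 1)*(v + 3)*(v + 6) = v^3 + 10*v^2 + 27*v + 18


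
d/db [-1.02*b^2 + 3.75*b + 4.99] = 3.75 - 2.04*b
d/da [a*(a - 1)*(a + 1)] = 3*a^2 - 1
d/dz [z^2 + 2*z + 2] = 2*z + 2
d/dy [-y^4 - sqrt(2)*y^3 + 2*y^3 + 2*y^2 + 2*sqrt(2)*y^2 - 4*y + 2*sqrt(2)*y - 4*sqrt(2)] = -4*y^3 - 3*sqrt(2)*y^2 + 6*y^2 + 4*y + 4*sqrt(2)*y - 4 + 2*sqrt(2)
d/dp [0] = 0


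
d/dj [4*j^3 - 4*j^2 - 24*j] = 12*j^2 - 8*j - 24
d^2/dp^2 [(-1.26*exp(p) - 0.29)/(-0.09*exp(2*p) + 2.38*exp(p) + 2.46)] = (0.010206*exp(4*p) + 0.279288*exp(3*p) + 1.48743*exp(2*p) - 5.477548*exp(p) + 5.927124)*exp(p)/(0.000729*exp(6*p) - 0.057834*exp(5*p) + 1.46961*exp(4*p) - 10.31968*exp(3*p) - 40.16934*exp(2*p) - 43.208424*exp(p) - 14.886936)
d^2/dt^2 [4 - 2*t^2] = -4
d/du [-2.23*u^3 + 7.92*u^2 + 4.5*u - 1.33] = -6.69*u^2 + 15.84*u + 4.5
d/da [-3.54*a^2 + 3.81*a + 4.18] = 3.81 - 7.08*a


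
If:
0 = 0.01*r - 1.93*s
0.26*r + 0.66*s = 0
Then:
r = 0.00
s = 0.00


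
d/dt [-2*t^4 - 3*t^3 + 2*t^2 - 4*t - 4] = -8*t^3 - 9*t^2 + 4*t - 4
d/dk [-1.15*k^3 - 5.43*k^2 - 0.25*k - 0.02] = -3.45*k^2 - 10.86*k - 0.25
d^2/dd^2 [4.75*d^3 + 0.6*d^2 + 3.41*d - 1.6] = 28.5*d + 1.2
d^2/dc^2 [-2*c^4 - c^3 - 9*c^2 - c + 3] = -24*c^2 - 6*c - 18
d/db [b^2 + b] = 2*b + 1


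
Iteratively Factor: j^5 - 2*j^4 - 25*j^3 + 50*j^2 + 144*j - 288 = (j - 3)*(j^4 + j^3 - 22*j^2 - 16*j + 96) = (j - 3)*(j + 3)*(j^3 - 2*j^2 - 16*j + 32) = (j - 4)*(j - 3)*(j + 3)*(j^2 + 2*j - 8) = (j - 4)*(j - 3)*(j + 3)*(j + 4)*(j - 2)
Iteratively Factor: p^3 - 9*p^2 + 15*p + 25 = (p + 1)*(p^2 - 10*p + 25) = (p - 5)*(p + 1)*(p - 5)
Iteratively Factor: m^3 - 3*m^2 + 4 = (m - 2)*(m^2 - m - 2) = (m - 2)*(m + 1)*(m - 2)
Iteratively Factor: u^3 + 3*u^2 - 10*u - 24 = (u + 2)*(u^2 + u - 12) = (u - 3)*(u + 2)*(u + 4)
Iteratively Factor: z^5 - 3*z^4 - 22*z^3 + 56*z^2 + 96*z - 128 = (z - 4)*(z^4 + z^3 - 18*z^2 - 16*z + 32) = (z - 4)*(z - 1)*(z^3 + 2*z^2 - 16*z - 32) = (z - 4)*(z - 1)*(z + 4)*(z^2 - 2*z - 8) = (z - 4)*(z - 1)*(z + 2)*(z + 4)*(z - 4)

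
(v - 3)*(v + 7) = v^2 + 4*v - 21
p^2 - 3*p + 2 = (p - 2)*(p - 1)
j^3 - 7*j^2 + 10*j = j*(j - 5)*(j - 2)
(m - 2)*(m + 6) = m^2 + 4*m - 12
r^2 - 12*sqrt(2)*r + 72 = (r - 6*sqrt(2))^2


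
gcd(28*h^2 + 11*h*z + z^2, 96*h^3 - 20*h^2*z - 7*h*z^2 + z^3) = 4*h + z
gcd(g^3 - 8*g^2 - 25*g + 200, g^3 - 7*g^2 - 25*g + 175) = g^2 - 25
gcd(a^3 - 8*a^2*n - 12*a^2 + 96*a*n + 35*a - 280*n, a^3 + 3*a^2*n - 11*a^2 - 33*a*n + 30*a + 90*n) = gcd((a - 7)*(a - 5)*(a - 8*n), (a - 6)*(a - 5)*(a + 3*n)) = a - 5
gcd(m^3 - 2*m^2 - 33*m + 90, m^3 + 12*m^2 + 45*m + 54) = m + 6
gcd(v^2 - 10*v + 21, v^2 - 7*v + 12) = v - 3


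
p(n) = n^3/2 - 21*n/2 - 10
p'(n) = 3*n^2/2 - 21/2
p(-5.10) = -22.78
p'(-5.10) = 28.52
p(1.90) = -26.52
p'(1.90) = -5.08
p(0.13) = -11.36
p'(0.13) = -10.47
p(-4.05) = -0.69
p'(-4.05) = 14.10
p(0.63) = -16.49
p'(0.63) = -9.90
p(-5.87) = -49.50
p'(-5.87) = 41.19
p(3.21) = -27.17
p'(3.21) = 4.96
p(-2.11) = 7.46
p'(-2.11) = -3.82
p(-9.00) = -280.00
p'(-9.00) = 111.00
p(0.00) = -10.00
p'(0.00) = -10.50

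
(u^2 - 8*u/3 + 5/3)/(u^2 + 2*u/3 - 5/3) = (3*u - 5)/(3*u + 5)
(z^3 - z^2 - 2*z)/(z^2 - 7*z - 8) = z*(z - 2)/(z - 8)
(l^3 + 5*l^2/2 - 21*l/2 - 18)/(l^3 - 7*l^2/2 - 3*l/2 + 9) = (l + 4)/(l - 2)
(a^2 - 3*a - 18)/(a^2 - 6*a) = (a + 3)/a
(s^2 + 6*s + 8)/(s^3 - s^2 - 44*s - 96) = (s + 2)/(s^2 - 5*s - 24)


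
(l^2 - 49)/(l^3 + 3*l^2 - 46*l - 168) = (l + 7)/(l^2 + 10*l + 24)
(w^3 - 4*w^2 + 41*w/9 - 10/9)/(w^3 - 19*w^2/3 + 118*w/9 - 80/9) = (3*w - 1)/(3*w - 8)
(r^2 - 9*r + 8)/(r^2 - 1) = (r - 8)/(r + 1)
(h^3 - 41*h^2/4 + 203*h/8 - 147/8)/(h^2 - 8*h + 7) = (8*h^2 - 26*h + 21)/(8*(h - 1))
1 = 1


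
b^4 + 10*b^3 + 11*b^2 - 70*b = b*(b - 2)*(b + 5)*(b + 7)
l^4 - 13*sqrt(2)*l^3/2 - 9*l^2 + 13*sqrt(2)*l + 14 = (l - 7*sqrt(2))*(l - sqrt(2))*(l + sqrt(2)/2)*(l + sqrt(2))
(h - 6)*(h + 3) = h^2 - 3*h - 18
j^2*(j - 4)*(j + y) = j^4 + j^3*y - 4*j^3 - 4*j^2*y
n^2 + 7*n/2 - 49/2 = (n - 7/2)*(n + 7)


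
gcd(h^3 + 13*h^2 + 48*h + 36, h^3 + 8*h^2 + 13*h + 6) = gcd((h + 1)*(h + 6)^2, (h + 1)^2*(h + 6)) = h^2 + 7*h + 6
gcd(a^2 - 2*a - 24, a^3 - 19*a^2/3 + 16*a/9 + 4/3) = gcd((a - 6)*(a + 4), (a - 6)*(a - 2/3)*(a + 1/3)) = a - 6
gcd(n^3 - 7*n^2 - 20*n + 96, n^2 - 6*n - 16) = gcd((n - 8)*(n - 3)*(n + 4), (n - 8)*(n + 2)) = n - 8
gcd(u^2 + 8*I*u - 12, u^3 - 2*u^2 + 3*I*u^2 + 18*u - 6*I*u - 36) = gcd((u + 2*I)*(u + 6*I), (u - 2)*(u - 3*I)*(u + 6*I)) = u + 6*I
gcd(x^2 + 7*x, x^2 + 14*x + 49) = x + 7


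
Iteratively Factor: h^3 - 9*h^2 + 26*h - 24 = (h - 4)*(h^2 - 5*h + 6) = (h - 4)*(h - 3)*(h - 2)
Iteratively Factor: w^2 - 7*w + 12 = (w - 4)*(w - 3)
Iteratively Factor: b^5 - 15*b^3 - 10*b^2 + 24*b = (b - 1)*(b^4 + b^3 - 14*b^2 - 24*b) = b*(b - 1)*(b^3 + b^2 - 14*b - 24) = b*(b - 1)*(b + 2)*(b^2 - b - 12) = b*(b - 4)*(b - 1)*(b + 2)*(b + 3)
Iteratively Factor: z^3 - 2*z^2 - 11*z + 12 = (z + 3)*(z^2 - 5*z + 4) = (z - 1)*(z + 3)*(z - 4)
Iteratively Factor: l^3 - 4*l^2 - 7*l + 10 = (l - 5)*(l^2 + l - 2) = (l - 5)*(l + 2)*(l - 1)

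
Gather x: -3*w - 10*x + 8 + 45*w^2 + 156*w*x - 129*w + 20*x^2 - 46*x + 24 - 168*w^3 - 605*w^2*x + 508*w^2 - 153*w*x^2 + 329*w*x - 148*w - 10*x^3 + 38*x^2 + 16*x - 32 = -168*w^3 + 553*w^2 - 280*w - 10*x^3 + x^2*(58 - 153*w) + x*(-605*w^2 + 485*w - 40)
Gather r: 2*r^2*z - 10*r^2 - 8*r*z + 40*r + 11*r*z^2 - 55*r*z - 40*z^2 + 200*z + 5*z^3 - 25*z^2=r^2*(2*z - 10) + r*(11*z^2 - 63*z + 40) + 5*z^3 - 65*z^2 + 200*z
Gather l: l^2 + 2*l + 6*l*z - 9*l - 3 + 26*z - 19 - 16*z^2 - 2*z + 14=l^2 + l*(6*z - 7) - 16*z^2 + 24*z - 8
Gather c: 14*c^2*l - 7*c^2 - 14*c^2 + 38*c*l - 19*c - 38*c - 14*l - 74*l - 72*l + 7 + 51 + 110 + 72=c^2*(14*l - 21) + c*(38*l - 57) - 160*l + 240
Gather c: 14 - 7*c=14 - 7*c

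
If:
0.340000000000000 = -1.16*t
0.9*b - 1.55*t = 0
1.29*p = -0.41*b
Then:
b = -0.50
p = 0.16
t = -0.29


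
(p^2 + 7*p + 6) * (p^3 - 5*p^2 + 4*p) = p^5 + 2*p^4 - 25*p^3 - 2*p^2 + 24*p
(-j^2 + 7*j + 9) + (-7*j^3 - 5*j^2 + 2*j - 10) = -7*j^3 - 6*j^2 + 9*j - 1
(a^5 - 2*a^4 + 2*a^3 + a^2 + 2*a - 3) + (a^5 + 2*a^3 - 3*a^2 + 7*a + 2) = 2*a^5 - 2*a^4 + 4*a^3 - 2*a^2 + 9*a - 1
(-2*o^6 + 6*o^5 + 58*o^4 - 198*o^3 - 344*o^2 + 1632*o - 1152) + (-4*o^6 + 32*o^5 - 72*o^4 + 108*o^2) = -6*o^6 + 38*o^5 - 14*o^4 - 198*o^3 - 236*o^2 + 1632*o - 1152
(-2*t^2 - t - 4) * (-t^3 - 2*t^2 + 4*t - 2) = 2*t^5 + 5*t^4 - 2*t^3 + 8*t^2 - 14*t + 8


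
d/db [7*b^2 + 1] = 14*b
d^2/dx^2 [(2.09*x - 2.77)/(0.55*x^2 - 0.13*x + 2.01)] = ((3.5904 - 6.897*x)*(0.55*x^2 - 0.13*x + 2.01) + (1.1*x - 0.13)*(2.09*x - 2.77)*(2.2*x - 0.26))/(0.55*x^2 - 0.13*x + 2.01)^3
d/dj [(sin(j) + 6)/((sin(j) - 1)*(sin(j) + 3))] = (-12*sin(j) + cos(j)^2 - 16)*cos(j)/((sin(j) - 1)^2*(sin(j) + 3)^2)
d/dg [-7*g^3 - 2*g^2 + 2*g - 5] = -21*g^2 - 4*g + 2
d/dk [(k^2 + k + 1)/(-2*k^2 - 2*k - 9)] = 7*(-2*k - 1)/(4*k^4 + 8*k^3 + 40*k^2 + 36*k + 81)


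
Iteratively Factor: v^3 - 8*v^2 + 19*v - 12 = (v - 1)*(v^2 - 7*v + 12) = (v - 4)*(v - 1)*(v - 3)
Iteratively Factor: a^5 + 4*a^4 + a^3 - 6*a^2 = (a - 1)*(a^4 + 5*a^3 + 6*a^2) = (a - 1)*(a + 3)*(a^3 + 2*a^2) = a*(a - 1)*(a + 3)*(a^2 + 2*a) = a*(a - 1)*(a + 2)*(a + 3)*(a)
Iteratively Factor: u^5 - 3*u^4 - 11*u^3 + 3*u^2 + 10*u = (u + 1)*(u^4 - 4*u^3 - 7*u^2 + 10*u) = (u - 1)*(u + 1)*(u^3 - 3*u^2 - 10*u) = u*(u - 1)*(u + 1)*(u^2 - 3*u - 10) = u*(u - 1)*(u + 1)*(u + 2)*(u - 5)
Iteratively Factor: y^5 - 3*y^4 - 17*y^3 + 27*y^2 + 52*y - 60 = (y - 2)*(y^4 - y^3 - 19*y^2 - 11*y + 30) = (y - 2)*(y + 3)*(y^3 - 4*y^2 - 7*y + 10) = (y - 5)*(y - 2)*(y + 3)*(y^2 + y - 2) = (y - 5)*(y - 2)*(y - 1)*(y + 3)*(y + 2)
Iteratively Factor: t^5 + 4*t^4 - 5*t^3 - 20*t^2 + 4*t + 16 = (t + 2)*(t^4 + 2*t^3 - 9*t^2 - 2*t + 8) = (t + 1)*(t + 2)*(t^3 + t^2 - 10*t + 8) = (t + 1)*(t + 2)*(t + 4)*(t^2 - 3*t + 2) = (t - 1)*(t + 1)*(t + 2)*(t + 4)*(t - 2)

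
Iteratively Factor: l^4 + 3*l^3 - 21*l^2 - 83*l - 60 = (l + 1)*(l^3 + 2*l^2 - 23*l - 60) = (l + 1)*(l + 4)*(l^2 - 2*l - 15) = (l + 1)*(l + 3)*(l + 4)*(l - 5)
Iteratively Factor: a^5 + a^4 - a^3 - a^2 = (a + 1)*(a^4 - a^2) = a*(a + 1)*(a^3 - a) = a*(a - 1)*(a + 1)*(a^2 + a) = a*(a - 1)*(a + 1)^2*(a)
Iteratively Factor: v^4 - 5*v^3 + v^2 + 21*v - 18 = (v + 2)*(v^3 - 7*v^2 + 15*v - 9) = (v - 1)*(v + 2)*(v^2 - 6*v + 9) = (v - 3)*(v - 1)*(v + 2)*(v - 3)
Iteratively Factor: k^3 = (k)*(k^2) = k^2*(k)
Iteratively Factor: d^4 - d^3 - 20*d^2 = (d - 5)*(d^3 + 4*d^2) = d*(d - 5)*(d^2 + 4*d) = d^2*(d - 5)*(d + 4)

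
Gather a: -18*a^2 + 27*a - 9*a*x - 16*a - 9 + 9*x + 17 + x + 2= -18*a^2 + a*(11 - 9*x) + 10*x + 10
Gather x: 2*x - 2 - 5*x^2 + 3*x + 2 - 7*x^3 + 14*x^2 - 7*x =-7*x^3 + 9*x^2 - 2*x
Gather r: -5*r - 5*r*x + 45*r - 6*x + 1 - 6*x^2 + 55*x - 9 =r*(40 - 5*x) - 6*x^2 + 49*x - 8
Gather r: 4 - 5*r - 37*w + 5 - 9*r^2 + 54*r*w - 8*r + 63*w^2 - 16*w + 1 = -9*r^2 + r*(54*w - 13) + 63*w^2 - 53*w + 10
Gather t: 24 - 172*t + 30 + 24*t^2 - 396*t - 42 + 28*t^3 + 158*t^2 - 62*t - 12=28*t^3 + 182*t^2 - 630*t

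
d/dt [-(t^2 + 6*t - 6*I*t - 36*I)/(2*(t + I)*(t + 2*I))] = (t^2*(6 - 9*I) + t*(4 - 72*I) + 120 - 12*I)/(2*t^4 + 12*I*t^3 - 26*t^2 - 24*I*t + 8)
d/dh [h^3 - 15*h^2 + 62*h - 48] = 3*h^2 - 30*h + 62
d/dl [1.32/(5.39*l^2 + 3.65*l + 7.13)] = (-14.2296*l - 4.818)/(5.39*l^2 + 3.65*l + 7.13)^2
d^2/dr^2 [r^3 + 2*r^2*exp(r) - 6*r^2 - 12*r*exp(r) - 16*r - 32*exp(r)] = 2*r^2*exp(r) - 4*r*exp(r) + 6*r - 52*exp(r) - 12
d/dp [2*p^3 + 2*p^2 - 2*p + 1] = 6*p^2 + 4*p - 2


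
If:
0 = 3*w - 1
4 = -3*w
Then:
No Solution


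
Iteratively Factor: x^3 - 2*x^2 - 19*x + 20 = (x - 1)*(x^2 - x - 20) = (x - 1)*(x + 4)*(x - 5)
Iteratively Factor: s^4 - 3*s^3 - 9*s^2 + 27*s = (s + 3)*(s^3 - 6*s^2 + 9*s) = s*(s + 3)*(s^2 - 6*s + 9) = s*(s - 3)*(s + 3)*(s - 3)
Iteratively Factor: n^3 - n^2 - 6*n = (n + 2)*(n^2 - 3*n) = (n - 3)*(n + 2)*(n)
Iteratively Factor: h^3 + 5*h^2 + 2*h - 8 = (h + 2)*(h^2 + 3*h - 4) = (h - 1)*(h + 2)*(h + 4)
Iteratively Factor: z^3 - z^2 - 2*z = (z)*(z^2 - z - 2) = z*(z + 1)*(z - 2)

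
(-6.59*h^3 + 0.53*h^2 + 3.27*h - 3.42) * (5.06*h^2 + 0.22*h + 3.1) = -33.3454*h^5 + 1.232*h^4 - 3.7662*h^3 - 14.9428*h^2 + 9.3846*h - 10.602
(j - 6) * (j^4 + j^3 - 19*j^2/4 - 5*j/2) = j^5 - 5*j^4 - 43*j^3/4 + 26*j^2 + 15*j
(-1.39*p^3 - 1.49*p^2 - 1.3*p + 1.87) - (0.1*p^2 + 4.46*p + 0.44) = -1.39*p^3 - 1.59*p^2 - 5.76*p + 1.43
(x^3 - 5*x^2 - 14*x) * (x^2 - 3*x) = x^5 - 8*x^4 + x^3 + 42*x^2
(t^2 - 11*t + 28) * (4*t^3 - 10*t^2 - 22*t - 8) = 4*t^5 - 54*t^4 + 200*t^3 - 46*t^2 - 528*t - 224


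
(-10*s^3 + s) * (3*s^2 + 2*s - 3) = -30*s^5 - 20*s^4 + 33*s^3 + 2*s^2 - 3*s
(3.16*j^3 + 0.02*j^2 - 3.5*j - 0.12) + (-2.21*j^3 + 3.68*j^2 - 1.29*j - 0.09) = 0.95*j^3 + 3.7*j^2 - 4.79*j - 0.21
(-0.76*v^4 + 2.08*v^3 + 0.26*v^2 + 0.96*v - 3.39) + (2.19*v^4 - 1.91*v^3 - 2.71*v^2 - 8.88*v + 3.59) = 1.43*v^4 + 0.17*v^3 - 2.45*v^2 - 7.92*v + 0.2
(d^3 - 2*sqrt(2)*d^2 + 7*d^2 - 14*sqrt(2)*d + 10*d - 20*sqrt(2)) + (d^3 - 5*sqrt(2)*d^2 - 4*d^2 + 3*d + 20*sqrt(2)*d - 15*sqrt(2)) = 2*d^3 - 7*sqrt(2)*d^2 + 3*d^2 + 6*sqrt(2)*d + 13*d - 35*sqrt(2)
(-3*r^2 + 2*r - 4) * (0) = 0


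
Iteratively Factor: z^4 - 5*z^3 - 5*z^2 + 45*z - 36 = (z - 4)*(z^3 - z^2 - 9*z + 9) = (z - 4)*(z - 3)*(z^2 + 2*z - 3) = (z - 4)*(z - 3)*(z - 1)*(z + 3)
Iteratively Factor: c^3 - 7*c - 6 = (c - 3)*(c^2 + 3*c + 2) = (c - 3)*(c + 1)*(c + 2)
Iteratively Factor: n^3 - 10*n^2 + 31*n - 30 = (n - 2)*(n^2 - 8*n + 15) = (n - 3)*(n - 2)*(n - 5)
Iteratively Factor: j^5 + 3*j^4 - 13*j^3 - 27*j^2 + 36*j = (j - 1)*(j^4 + 4*j^3 - 9*j^2 - 36*j) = (j - 1)*(j + 3)*(j^3 + j^2 - 12*j) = j*(j - 1)*(j + 3)*(j^2 + j - 12) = j*(j - 1)*(j + 3)*(j + 4)*(j - 3)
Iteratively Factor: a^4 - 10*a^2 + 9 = (a - 3)*(a^3 + 3*a^2 - a - 3) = (a - 3)*(a + 3)*(a^2 - 1) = (a - 3)*(a - 1)*(a + 3)*(a + 1)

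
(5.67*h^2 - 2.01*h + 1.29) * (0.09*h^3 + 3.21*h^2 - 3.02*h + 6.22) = 0.5103*h^5 + 18.0198*h^4 - 23.4594*h^3 + 45.4785*h^2 - 16.398*h + 8.0238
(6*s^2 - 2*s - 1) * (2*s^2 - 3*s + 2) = 12*s^4 - 22*s^3 + 16*s^2 - s - 2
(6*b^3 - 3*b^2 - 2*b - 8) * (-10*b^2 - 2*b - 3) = -60*b^5 + 18*b^4 + 8*b^3 + 93*b^2 + 22*b + 24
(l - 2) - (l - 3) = 1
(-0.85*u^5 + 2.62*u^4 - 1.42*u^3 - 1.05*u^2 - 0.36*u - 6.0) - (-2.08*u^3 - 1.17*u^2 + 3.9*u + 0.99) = -0.85*u^5 + 2.62*u^4 + 0.66*u^3 + 0.12*u^2 - 4.26*u - 6.99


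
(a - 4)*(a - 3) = a^2 - 7*a + 12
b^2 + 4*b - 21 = (b - 3)*(b + 7)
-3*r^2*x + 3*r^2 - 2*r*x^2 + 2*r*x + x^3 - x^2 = (-3*r + x)*(r + x)*(x - 1)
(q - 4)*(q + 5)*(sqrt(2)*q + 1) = sqrt(2)*q^3 + q^2 + sqrt(2)*q^2 - 20*sqrt(2)*q + q - 20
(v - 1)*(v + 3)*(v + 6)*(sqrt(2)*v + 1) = sqrt(2)*v^4 + v^3 + 8*sqrt(2)*v^3 + 8*v^2 + 9*sqrt(2)*v^2 - 18*sqrt(2)*v + 9*v - 18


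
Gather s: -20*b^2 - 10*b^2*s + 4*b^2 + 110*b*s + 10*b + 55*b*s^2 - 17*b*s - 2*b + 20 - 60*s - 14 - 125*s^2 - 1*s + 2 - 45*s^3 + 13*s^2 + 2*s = -16*b^2 + 8*b - 45*s^3 + s^2*(55*b - 112) + s*(-10*b^2 + 93*b - 59) + 8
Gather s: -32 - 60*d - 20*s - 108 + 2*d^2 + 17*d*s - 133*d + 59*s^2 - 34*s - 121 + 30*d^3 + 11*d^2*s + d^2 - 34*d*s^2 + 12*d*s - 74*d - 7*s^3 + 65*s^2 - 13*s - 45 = 30*d^3 + 3*d^2 - 267*d - 7*s^3 + s^2*(124 - 34*d) + s*(11*d^2 + 29*d - 67) - 306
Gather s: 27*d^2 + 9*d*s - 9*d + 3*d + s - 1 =27*d^2 - 6*d + s*(9*d + 1) - 1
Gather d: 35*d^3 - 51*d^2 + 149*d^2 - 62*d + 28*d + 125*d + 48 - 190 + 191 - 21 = 35*d^3 + 98*d^2 + 91*d + 28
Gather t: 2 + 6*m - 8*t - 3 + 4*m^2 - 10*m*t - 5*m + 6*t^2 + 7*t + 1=4*m^2 + m + 6*t^2 + t*(-10*m - 1)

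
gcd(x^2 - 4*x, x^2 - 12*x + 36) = 1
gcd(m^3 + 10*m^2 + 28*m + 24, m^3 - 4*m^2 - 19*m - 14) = m + 2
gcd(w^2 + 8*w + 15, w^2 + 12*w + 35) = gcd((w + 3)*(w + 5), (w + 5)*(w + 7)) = w + 5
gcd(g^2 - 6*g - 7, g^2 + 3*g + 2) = g + 1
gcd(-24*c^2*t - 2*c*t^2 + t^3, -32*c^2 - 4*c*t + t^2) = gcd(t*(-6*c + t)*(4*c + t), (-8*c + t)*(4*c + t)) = 4*c + t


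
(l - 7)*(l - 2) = l^2 - 9*l + 14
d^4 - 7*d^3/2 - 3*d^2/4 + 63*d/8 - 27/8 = (d - 3)*(d - 3/2)*(d - 1/2)*(d + 3/2)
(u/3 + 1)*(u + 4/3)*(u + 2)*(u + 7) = u^4/3 + 40*u^3/9 + 19*u^2 + 290*u/9 + 56/3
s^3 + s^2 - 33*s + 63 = (s - 3)^2*(s + 7)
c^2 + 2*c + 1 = (c + 1)^2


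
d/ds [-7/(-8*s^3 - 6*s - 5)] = 42*(-4*s^2 - 1)/(8*s^3 + 6*s + 5)^2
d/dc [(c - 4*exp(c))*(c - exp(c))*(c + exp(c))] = -4*c^2*exp(c) + 3*c^2 - 2*c*exp(2*c) - 8*c*exp(c) + 12*exp(3*c) - exp(2*c)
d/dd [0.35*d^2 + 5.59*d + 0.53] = 0.7*d + 5.59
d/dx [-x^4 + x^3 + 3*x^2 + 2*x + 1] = -4*x^3 + 3*x^2 + 6*x + 2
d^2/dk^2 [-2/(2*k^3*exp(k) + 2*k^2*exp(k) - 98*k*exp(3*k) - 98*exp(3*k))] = ((k^3 + k^2 - 49*k*exp(2*k) - 49*exp(2*k))*(k^3 + 7*k^2 - 441*k*exp(2*k) + 10*k - 735*exp(2*k) + 2) - 2*(k^3 + 4*k^2 - 147*k*exp(2*k) + 2*k - 196*exp(2*k))^2)*exp(-k)/(k^3 + k^2 - 49*k*exp(2*k) - 49*exp(2*k))^3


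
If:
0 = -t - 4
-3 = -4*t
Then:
No Solution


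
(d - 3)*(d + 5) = d^2 + 2*d - 15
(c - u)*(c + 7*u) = c^2 + 6*c*u - 7*u^2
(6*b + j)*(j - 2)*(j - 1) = 6*b*j^2 - 18*b*j + 12*b + j^3 - 3*j^2 + 2*j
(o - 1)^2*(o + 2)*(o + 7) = o^4 + 7*o^3 - 3*o^2 - 19*o + 14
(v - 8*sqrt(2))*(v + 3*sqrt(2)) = v^2 - 5*sqrt(2)*v - 48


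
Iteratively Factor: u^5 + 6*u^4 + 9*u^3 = (u)*(u^4 + 6*u^3 + 9*u^2) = u^2*(u^3 + 6*u^2 + 9*u) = u^3*(u^2 + 6*u + 9) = u^3*(u + 3)*(u + 3)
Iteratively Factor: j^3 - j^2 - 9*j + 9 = (j - 1)*(j^2 - 9) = (j - 3)*(j - 1)*(j + 3)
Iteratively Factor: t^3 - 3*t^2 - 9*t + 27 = (t + 3)*(t^2 - 6*t + 9) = (t - 3)*(t + 3)*(t - 3)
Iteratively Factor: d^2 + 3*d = (d + 3)*(d)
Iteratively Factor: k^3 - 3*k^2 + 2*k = (k)*(k^2 - 3*k + 2) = k*(k - 2)*(k - 1)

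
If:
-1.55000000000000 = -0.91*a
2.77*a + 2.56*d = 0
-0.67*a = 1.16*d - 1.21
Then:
No Solution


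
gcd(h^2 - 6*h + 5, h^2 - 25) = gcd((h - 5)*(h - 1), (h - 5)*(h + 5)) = h - 5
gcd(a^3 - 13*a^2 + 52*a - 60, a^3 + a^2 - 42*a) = a - 6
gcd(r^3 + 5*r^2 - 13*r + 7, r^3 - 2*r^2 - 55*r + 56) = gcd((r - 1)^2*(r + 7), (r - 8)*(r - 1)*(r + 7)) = r^2 + 6*r - 7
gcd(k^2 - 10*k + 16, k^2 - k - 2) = k - 2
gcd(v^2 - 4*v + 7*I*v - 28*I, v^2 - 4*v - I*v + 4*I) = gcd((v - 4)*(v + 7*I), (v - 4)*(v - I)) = v - 4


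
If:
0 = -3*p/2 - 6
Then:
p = -4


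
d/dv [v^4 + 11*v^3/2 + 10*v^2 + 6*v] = 4*v^3 + 33*v^2/2 + 20*v + 6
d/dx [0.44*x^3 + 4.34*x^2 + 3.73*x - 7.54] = 1.32*x^2 + 8.68*x + 3.73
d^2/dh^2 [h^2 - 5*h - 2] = 2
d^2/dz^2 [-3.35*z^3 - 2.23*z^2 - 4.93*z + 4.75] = -20.1*z - 4.46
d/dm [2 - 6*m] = -6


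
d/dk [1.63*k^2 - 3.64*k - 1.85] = 3.26*k - 3.64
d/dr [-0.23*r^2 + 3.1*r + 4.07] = 3.1 - 0.46*r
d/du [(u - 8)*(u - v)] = 2*u - v - 8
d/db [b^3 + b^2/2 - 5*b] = 3*b^2 + b - 5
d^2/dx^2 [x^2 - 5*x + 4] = 2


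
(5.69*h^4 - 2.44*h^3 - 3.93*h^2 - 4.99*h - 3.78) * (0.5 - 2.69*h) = -15.3061*h^5 + 9.4086*h^4 + 9.3517*h^3 + 11.4581*h^2 + 7.6732*h - 1.89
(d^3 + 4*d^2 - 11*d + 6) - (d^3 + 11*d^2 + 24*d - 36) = -7*d^2 - 35*d + 42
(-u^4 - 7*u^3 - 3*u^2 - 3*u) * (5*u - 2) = -5*u^5 - 33*u^4 - u^3 - 9*u^2 + 6*u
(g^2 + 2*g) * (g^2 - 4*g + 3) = g^4 - 2*g^3 - 5*g^2 + 6*g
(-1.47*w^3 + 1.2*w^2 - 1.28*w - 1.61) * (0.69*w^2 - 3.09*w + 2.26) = -1.0143*w^5 + 5.3703*w^4 - 7.9134*w^3 + 5.5563*w^2 + 2.0821*w - 3.6386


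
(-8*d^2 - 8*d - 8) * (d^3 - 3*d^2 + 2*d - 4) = -8*d^5 + 16*d^4 + 40*d^2 + 16*d + 32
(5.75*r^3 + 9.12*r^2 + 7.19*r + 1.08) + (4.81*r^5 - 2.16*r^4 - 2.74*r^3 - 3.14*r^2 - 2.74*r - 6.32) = 4.81*r^5 - 2.16*r^4 + 3.01*r^3 + 5.98*r^2 + 4.45*r - 5.24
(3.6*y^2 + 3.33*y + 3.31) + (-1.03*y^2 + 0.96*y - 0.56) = 2.57*y^2 + 4.29*y + 2.75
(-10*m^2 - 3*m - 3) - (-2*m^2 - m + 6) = -8*m^2 - 2*m - 9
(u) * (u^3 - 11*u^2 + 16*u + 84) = u^4 - 11*u^3 + 16*u^2 + 84*u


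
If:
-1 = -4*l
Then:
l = 1/4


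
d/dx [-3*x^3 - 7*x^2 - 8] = x*(-9*x - 14)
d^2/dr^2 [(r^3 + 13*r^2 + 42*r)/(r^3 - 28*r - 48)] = 2*(13*r^6 + 210*r^5 + 1380*r^4 + 6328*r^3 + 16128*r^2 + 6912*r - 26496)/(r^9 - 84*r^7 - 144*r^6 + 2352*r^5 + 8064*r^4 - 15040*r^3 - 112896*r^2 - 193536*r - 110592)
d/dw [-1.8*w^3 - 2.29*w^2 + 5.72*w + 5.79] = -5.4*w^2 - 4.58*w + 5.72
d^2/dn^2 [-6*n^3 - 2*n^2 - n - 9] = -36*n - 4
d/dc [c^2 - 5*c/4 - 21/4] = 2*c - 5/4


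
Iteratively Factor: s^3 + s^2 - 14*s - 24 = (s + 3)*(s^2 - 2*s - 8) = (s + 2)*(s + 3)*(s - 4)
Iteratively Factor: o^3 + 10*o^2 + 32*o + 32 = (o + 4)*(o^2 + 6*o + 8) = (o + 4)^2*(o + 2)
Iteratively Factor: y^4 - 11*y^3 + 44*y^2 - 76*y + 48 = (y - 2)*(y^3 - 9*y^2 + 26*y - 24) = (y - 2)^2*(y^2 - 7*y + 12) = (y - 3)*(y - 2)^2*(y - 4)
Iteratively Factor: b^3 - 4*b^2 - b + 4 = (b + 1)*(b^2 - 5*b + 4) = (b - 4)*(b + 1)*(b - 1)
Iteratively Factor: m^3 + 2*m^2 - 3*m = (m - 1)*(m^2 + 3*m) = m*(m - 1)*(m + 3)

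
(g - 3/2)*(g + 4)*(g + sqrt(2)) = g^3 + sqrt(2)*g^2 + 5*g^2/2 - 6*g + 5*sqrt(2)*g/2 - 6*sqrt(2)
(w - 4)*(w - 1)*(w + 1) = w^3 - 4*w^2 - w + 4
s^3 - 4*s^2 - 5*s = s*(s - 5)*(s + 1)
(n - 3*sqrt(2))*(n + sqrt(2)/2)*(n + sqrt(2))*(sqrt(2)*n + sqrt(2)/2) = sqrt(2)*n^4 - 3*n^3 + sqrt(2)*n^3/2 - 8*sqrt(2)*n^2 - 3*n^2/2 - 6*n - 4*sqrt(2)*n - 3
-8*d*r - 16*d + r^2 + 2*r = (-8*d + r)*(r + 2)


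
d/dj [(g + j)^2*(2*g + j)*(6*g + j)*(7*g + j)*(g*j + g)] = g*(84*g^5 + 472*g^4*j + 236*g^4 + 705*g^3*j^2 + 470*g^3*j + 396*g^2*j^3 + 297*g^2*j^2 + 85*g*j^4 + 68*g*j^3 + 6*j^5 + 5*j^4)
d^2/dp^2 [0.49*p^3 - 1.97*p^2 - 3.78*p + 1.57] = 2.94*p - 3.94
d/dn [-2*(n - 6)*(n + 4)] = 4 - 4*n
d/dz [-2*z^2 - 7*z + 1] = -4*z - 7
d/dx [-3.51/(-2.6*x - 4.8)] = -9.126/(2.6*x + 4.8)^2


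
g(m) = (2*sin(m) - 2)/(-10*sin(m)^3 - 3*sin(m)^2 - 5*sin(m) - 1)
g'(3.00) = 4.51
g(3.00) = 0.96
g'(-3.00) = 107.05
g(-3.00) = 7.00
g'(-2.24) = 0.98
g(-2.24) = -0.60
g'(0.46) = -1.00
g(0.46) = 0.24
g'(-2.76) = 17.12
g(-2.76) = -2.85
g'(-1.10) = -0.49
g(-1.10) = -0.46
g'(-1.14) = -0.43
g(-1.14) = -0.45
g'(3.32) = 507.20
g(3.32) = 15.57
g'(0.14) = -4.55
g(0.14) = 0.97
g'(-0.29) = -76.24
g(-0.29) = -6.15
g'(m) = (2*sin(m) - 2)*(30*sin(m)^2*cos(m) + 6*sin(m)*cos(m) + 5*cos(m))/(-10*sin(m)^3 - 3*sin(m)^2 - 5*sin(m) - 1)^2 + 2*cos(m)/(-10*sin(m)^3 - 3*sin(m)^2 - 5*sin(m) - 1)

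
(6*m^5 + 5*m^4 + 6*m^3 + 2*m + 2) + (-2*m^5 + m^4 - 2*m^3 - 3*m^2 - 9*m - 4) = 4*m^5 + 6*m^4 + 4*m^3 - 3*m^2 - 7*m - 2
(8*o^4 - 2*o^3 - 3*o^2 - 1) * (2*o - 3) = 16*o^5 - 28*o^4 + 9*o^2 - 2*o + 3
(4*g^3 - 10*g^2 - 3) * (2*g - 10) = 8*g^4 - 60*g^3 + 100*g^2 - 6*g + 30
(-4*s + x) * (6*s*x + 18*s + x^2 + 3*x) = -24*s^2*x - 72*s^2 + 2*s*x^2 + 6*s*x + x^3 + 3*x^2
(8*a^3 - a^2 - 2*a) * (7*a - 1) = 56*a^4 - 15*a^3 - 13*a^2 + 2*a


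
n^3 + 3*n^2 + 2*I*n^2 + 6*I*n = n*(n + 3)*(n + 2*I)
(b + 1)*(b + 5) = b^2 + 6*b + 5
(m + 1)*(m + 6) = m^2 + 7*m + 6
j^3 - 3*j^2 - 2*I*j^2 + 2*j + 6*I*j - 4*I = (j - 2)*(j - 1)*(j - 2*I)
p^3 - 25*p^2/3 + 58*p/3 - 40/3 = (p - 5)*(p - 2)*(p - 4/3)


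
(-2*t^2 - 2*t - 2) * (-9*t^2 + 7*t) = 18*t^4 + 4*t^3 + 4*t^2 - 14*t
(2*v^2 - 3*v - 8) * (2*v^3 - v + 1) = 4*v^5 - 6*v^4 - 18*v^3 + 5*v^2 + 5*v - 8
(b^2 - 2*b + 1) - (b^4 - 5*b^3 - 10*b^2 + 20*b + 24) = -b^4 + 5*b^3 + 11*b^2 - 22*b - 23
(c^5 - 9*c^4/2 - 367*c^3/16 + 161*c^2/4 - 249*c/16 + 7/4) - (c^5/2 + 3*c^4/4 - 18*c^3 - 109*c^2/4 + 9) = c^5/2 - 21*c^4/4 - 79*c^3/16 + 135*c^2/2 - 249*c/16 - 29/4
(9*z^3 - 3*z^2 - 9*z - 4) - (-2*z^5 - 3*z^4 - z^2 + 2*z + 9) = 2*z^5 + 3*z^4 + 9*z^3 - 2*z^2 - 11*z - 13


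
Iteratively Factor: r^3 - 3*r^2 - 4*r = (r + 1)*(r^2 - 4*r) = r*(r + 1)*(r - 4)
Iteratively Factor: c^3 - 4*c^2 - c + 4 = (c + 1)*(c^2 - 5*c + 4) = (c - 1)*(c + 1)*(c - 4)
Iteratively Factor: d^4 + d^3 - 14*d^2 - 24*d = (d)*(d^3 + d^2 - 14*d - 24) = d*(d + 3)*(d^2 - 2*d - 8) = d*(d + 2)*(d + 3)*(d - 4)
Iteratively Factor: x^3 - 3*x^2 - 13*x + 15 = (x - 5)*(x^2 + 2*x - 3) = (x - 5)*(x - 1)*(x + 3)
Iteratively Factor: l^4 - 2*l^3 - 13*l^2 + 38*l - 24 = (l - 1)*(l^3 - l^2 - 14*l + 24) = (l - 1)*(l + 4)*(l^2 - 5*l + 6) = (l - 2)*(l - 1)*(l + 4)*(l - 3)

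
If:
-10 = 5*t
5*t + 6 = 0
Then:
No Solution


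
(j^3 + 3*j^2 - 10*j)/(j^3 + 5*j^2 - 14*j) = (j + 5)/(j + 7)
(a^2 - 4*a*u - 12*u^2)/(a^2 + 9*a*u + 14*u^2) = (a - 6*u)/(a + 7*u)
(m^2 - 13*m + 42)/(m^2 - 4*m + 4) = (m^2 - 13*m + 42)/(m^2 - 4*m + 4)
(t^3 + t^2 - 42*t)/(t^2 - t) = (t^2 + t - 42)/(t - 1)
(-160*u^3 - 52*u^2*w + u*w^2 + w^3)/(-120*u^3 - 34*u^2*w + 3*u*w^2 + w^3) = (8*u - w)/(6*u - w)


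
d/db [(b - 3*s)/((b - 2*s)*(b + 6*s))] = b*(-b + 6*s)/(b^4 + 8*b^3*s - 8*b^2*s^2 - 96*b*s^3 + 144*s^4)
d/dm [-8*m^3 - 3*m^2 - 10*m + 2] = -24*m^2 - 6*m - 10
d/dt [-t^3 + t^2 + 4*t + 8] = -3*t^2 + 2*t + 4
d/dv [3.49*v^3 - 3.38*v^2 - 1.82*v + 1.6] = 10.47*v^2 - 6.76*v - 1.82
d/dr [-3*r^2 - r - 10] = -6*r - 1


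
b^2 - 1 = (b - 1)*(b + 1)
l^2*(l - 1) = l^3 - l^2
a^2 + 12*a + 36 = (a + 6)^2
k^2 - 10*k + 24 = (k - 6)*(k - 4)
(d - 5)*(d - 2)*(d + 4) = d^3 - 3*d^2 - 18*d + 40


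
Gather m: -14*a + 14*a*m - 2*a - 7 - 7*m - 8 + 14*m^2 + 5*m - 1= -16*a + 14*m^2 + m*(14*a - 2) - 16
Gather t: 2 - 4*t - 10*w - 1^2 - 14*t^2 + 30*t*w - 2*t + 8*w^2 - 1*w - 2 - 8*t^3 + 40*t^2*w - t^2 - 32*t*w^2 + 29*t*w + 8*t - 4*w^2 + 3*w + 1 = -8*t^3 + t^2*(40*w - 15) + t*(-32*w^2 + 59*w + 2) + 4*w^2 - 8*w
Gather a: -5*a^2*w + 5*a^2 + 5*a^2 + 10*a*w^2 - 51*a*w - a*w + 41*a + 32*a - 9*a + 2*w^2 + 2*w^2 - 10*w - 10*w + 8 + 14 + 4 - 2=a^2*(10 - 5*w) + a*(10*w^2 - 52*w + 64) + 4*w^2 - 20*w + 24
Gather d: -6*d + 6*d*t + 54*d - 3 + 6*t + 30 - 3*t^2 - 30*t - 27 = d*(6*t + 48) - 3*t^2 - 24*t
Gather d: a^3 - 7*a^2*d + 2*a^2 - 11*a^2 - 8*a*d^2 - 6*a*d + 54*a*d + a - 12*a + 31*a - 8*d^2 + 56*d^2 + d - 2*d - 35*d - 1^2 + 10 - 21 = a^3 - 9*a^2 + 20*a + d^2*(48 - 8*a) + d*(-7*a^2 + 48*a - 36) - 12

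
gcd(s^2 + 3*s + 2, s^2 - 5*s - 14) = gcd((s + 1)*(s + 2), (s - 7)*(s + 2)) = s + 2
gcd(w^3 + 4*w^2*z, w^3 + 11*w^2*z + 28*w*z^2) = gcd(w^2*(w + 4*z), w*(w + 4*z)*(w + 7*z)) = w^2 + 4*w*z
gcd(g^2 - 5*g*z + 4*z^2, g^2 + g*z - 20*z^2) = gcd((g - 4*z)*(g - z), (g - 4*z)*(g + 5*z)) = -g + 4*z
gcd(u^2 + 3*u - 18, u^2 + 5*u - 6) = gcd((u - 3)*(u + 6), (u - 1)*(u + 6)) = u + 6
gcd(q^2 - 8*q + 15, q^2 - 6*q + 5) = q - 5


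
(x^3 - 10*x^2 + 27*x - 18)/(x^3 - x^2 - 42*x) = (-x^3 + 10*x^2 - 27*x + 18)/(x*(-x^2 + x + 42))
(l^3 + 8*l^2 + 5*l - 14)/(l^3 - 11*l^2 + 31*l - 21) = (l^2 + 9*l + 14)/(l^2 - 10*l + 21)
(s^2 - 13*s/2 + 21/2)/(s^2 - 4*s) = (2*s^2 - 13*s + 21)/(2*s*(s - 4))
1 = 1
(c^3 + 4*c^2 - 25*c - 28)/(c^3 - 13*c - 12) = (c + 7)/(c + 3)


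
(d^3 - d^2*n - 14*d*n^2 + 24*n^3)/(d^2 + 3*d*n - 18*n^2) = (d^2 + 2*d*n - 8*n^2)/(d + 6*n)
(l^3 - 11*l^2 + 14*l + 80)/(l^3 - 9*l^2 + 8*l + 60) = (l - 8)/(l - 6)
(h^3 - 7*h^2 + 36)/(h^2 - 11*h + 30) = (h^2 - h - 6)/(h - 5)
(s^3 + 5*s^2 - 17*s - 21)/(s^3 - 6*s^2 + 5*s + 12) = (s + 7)/(s - 4)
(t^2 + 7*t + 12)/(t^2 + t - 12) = (t + 3)/(t - 3)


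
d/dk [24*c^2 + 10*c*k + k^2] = 10*c + 2*k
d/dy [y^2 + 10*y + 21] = 2*y + 10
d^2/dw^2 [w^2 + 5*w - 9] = 2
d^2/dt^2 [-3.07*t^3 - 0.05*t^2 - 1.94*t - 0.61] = -18.42*t - 0.1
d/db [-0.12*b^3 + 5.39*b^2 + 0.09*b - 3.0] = -0.36*b^2 + 10.78*b + 0.09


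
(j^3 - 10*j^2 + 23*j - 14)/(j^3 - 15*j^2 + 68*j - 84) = (j - 1)/(j - 6)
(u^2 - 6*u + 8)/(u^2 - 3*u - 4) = (u - 2)/(u + 1)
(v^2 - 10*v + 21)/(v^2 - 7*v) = (v - 3)/v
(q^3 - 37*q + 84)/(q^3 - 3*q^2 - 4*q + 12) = (q^2 + 3*q - 28)/(q^2 - 4)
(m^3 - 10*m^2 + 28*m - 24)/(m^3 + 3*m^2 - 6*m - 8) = (m^2 - 8*m + 12)/(m^2 + 5*m + 4)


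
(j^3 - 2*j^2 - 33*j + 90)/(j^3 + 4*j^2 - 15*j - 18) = (j - 5)/(j + 1)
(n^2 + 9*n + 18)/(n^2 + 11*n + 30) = (n + 3)/(n + 5)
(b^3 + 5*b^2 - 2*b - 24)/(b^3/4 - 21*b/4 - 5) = 4*(b^2 + b - 6)/(b^2 - 4*b - 5)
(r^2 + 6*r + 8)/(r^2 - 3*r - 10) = (r + 4)/(r - 5)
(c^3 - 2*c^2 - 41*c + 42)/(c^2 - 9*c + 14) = (c^2 + 5*c - 6)/(c - 2)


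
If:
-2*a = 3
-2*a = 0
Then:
No Solution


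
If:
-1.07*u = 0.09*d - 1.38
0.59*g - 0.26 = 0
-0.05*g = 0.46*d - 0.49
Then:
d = 1.02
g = 0.44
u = 1.20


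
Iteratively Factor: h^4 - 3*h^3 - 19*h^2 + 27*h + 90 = (h - 5)*(h^3 + 2*h^2 - 9*h - 18) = (h - 5)*(h - 3)*(h^2 + 5*h + 6) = (h - 5)*(h - 3)*(h + 2)*(h + 3)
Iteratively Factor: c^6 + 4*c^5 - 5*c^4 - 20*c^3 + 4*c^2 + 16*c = (c + 4)*(c^5 - 5*c^3 + 4*c) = (c - 2)*(c + 4)*(c^4 + 2*c^3 - c^2 - 2*c) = (c - 2)*(c + 2)*(c + 4)*(c^3 - c) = (c - 2)*(c + 1)*(c + 2)*(c + 4)*(c^2 - c) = c*(c - 2)*(c + 1)*(c + 2)*(c + 4)*(c - 1)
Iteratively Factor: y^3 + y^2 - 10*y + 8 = (y + 4)*(y^2 - 3*y + 2) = (y - 1)*(y + 4)*(y - 2)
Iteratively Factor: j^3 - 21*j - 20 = (j + 1)*(j^2 - j - 20) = (j - 5)*(j + 1)*(j + 4)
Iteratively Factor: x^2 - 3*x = (x - 3)*(x)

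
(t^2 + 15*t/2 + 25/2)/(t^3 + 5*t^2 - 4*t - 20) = (t + 5/2)/(t^2 - 4)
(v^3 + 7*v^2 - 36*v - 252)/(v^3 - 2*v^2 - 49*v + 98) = (v^2 - 36)/(v^2 - 9*v + 14)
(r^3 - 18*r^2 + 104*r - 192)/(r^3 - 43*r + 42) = (r^2 - 12*r + 32)/(r^2 + 6*r - 7)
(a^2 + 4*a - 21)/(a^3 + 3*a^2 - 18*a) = (a + 7)/(a*(a + 6))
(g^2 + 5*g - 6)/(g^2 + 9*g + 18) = (g - 1)/(g + 3)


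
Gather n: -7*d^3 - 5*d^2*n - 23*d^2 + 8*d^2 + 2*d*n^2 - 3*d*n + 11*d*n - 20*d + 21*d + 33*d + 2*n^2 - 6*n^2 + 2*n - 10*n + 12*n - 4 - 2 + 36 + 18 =-7*d^3 - 15*d^2 + 34*d + n^2*(2*d - 4) + n*(-5*d^2 + 8*d + 4) + 48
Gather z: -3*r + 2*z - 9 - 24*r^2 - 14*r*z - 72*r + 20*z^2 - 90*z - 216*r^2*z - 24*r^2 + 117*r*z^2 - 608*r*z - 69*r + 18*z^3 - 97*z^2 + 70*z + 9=-48*r^2 - 144*r + 18*z^3 + z^2*(117*r - 77) + z*(-216*r^2 - 622*r - 18)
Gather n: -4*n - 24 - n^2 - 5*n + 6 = -n^2 - 9*n - 18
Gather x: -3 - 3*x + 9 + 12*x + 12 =9*x + 18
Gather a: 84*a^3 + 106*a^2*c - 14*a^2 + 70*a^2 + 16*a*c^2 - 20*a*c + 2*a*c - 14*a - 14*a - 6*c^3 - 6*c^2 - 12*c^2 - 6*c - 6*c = 84*a^3 + a^2*(106*c + 56) + a*(16*c^2 - 18*c - 28) - 6*c^3 - 18*c^2 - 12*c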